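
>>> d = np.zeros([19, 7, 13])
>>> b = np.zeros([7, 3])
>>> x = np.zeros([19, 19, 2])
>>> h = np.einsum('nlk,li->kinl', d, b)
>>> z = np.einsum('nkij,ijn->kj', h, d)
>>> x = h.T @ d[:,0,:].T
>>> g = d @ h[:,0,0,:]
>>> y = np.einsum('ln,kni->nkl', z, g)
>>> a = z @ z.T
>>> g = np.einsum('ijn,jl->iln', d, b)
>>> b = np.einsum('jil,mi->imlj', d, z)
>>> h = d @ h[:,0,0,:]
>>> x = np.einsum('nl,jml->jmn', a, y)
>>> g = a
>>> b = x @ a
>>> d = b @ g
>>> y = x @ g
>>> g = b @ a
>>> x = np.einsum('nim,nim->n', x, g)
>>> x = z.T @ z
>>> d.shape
(7, 19, 3)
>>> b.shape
(7, 19, 3)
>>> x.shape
(7, 7)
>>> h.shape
(19, 7, 7)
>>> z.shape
(3, 7)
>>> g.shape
(7, 19, 3)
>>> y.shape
(7, 19, 3)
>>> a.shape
(3, 3)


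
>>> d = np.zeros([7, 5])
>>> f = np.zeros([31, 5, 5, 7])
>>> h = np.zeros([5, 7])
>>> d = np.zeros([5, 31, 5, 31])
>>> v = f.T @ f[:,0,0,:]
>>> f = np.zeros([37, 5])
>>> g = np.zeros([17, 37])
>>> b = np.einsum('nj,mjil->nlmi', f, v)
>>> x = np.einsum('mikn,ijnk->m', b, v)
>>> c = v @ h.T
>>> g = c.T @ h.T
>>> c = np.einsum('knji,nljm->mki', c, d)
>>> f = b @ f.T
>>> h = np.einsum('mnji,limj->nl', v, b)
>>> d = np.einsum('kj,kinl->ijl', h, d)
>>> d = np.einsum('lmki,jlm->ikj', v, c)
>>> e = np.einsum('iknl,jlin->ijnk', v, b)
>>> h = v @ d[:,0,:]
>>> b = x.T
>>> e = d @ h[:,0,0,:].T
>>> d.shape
(7, 5, 31)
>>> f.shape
(37, 7, 7, 37)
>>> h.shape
(7, 5, 5, 31)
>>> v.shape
(7, 5, 5, 7)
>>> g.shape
(5, 5, 5, 5)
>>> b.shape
(37,)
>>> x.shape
(37,)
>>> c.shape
(31, 7, 5)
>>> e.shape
(7, 5, 7)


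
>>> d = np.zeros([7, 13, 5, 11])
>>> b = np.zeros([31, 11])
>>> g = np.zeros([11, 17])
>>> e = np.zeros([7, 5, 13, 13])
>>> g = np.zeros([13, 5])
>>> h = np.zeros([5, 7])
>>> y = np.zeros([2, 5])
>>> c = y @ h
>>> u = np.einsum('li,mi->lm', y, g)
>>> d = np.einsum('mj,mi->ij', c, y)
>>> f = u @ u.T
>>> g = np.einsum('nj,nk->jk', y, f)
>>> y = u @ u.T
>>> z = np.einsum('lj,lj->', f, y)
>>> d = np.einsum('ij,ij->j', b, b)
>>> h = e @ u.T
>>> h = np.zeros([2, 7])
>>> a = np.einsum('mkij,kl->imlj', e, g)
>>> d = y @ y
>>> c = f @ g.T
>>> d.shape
(2, 2)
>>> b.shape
(31, 11)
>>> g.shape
(5, 2)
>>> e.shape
(7, 5, 13, 13)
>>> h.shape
(2, 7)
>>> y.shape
(2, 2)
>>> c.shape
(2, 5)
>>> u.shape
(2, 13)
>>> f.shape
(2, 2)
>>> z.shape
()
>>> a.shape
(13, 7, 2, 13)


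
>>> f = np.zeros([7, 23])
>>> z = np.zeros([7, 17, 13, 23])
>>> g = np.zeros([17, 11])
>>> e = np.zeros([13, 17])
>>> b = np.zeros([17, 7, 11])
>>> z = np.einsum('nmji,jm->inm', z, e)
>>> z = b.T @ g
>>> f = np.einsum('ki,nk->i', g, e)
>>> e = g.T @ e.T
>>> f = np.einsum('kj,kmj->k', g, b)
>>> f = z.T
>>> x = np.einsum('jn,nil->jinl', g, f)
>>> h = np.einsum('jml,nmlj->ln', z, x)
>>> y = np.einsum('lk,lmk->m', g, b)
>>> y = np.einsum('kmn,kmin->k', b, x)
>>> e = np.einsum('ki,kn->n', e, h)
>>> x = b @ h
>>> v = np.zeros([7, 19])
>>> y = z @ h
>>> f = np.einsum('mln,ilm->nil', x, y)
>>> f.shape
(17, 11, 7)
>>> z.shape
(11, 7, 11)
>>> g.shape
(17, 11)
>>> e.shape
(17,)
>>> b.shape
(17, 7, 11)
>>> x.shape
(17, 7, 17)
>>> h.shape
(11, 17)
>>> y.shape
(11, 7, 17)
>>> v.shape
(7, 19)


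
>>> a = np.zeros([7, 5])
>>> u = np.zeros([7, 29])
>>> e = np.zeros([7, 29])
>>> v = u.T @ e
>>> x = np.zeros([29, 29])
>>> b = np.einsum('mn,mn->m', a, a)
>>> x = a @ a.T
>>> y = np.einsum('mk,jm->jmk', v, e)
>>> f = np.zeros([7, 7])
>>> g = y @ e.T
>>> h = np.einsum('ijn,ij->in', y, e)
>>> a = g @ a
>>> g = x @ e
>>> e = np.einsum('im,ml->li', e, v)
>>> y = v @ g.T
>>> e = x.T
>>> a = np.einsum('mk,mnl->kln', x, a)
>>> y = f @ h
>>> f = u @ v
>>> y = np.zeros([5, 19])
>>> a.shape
(7, 5, 29)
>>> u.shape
(7, 29)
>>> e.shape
(7, 7)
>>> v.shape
(29, 29)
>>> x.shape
(7, 7)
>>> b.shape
(7,)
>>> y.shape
(5, 19)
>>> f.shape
(7, 29)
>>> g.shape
(7, 29)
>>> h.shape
(7, 29)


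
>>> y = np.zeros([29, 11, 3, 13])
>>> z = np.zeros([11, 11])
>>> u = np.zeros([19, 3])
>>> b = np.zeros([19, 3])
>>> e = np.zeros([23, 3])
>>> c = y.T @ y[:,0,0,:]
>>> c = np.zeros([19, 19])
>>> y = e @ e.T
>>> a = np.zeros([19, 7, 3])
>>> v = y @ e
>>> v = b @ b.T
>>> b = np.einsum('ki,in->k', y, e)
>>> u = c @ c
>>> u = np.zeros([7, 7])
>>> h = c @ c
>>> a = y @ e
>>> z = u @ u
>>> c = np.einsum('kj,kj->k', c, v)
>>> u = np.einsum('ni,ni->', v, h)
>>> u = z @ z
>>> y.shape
(23, 23)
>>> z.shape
(7, 7)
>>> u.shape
(7, 7)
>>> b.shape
(23,)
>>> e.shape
(23, 3)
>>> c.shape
(19,)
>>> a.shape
(23, 3)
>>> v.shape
(19, 19)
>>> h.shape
(19, 19)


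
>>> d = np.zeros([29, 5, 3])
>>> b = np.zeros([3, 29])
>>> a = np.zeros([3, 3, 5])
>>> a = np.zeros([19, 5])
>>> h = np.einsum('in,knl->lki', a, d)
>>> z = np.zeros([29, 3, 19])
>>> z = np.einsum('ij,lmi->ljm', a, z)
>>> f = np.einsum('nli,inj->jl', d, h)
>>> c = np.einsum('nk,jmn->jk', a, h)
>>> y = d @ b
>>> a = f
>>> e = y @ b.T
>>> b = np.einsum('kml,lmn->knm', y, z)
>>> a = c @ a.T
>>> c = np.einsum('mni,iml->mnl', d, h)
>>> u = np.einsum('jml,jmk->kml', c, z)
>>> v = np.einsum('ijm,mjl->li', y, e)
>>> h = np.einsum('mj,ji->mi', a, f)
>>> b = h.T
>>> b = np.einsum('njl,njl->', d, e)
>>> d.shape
(29, 5, 3)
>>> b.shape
()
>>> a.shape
(3, 19)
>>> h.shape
(3, 5)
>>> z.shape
(29, 5, 3)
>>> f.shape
(19, 5)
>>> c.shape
(29, 5, 19)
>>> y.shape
(29, 5, 29)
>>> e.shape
(29, 5, 3)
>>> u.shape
(3, 5, 19)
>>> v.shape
(3, 29)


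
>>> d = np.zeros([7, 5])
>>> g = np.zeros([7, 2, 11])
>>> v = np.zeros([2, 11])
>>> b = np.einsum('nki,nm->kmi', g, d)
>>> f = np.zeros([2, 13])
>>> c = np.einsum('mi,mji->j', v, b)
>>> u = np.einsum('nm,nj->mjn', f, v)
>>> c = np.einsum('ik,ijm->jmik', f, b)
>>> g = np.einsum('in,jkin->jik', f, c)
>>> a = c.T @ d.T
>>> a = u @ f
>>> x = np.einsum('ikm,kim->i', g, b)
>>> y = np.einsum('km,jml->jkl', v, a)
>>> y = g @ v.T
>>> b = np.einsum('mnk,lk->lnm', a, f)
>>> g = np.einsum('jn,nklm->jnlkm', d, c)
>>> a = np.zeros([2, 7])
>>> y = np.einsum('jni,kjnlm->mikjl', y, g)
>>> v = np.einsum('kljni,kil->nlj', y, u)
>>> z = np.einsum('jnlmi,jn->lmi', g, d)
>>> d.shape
(7, 5)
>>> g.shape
(7, 5, 2, 11, 13)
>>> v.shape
(5, 2, 7)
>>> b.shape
(2, 11, 13)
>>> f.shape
(2, 13)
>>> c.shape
(5, 11, 2, 13)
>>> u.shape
(13, 11, 2)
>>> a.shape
(2, 7)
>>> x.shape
(5,)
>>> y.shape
(13, 2, 7, 5, 11)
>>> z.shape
(2, 11, 13)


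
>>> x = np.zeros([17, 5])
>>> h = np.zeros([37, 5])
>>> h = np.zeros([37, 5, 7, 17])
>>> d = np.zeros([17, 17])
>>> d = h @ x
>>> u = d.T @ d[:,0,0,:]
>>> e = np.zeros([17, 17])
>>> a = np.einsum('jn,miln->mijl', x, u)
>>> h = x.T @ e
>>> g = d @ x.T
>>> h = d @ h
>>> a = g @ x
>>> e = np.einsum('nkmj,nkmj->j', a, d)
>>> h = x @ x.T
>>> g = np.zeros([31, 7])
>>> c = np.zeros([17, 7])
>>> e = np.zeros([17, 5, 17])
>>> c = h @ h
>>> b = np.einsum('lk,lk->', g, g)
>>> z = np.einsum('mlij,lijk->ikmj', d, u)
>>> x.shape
(17, 5)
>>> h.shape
(17, 17)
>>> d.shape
(37, 5, 7, 5)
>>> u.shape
(5, 7, 5, 5)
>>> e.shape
(17, 5, 17)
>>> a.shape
(37, 5, 7, 5)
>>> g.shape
(31, 7)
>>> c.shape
(17, 17)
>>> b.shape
()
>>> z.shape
(7, 5, 37, 5)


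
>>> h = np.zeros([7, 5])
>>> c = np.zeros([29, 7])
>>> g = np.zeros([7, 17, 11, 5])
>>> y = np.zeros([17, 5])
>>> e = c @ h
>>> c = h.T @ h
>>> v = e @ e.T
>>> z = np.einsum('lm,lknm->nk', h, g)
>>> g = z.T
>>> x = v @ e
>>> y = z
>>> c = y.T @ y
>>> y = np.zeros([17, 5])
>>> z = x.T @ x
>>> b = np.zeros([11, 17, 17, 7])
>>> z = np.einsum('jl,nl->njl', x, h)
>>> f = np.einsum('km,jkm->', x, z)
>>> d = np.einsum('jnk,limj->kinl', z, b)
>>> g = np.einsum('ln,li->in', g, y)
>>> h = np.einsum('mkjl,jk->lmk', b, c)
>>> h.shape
(7, 11, 17)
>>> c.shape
(17, 17)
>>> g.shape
(5, 11)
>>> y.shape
(17, 5)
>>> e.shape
(29, 5)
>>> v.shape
(29, 29)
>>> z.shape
(7, 29, 5)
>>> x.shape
(29, 5)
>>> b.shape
(11, 17, 17, 7)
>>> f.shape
()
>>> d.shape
(5, 17, 29, 11)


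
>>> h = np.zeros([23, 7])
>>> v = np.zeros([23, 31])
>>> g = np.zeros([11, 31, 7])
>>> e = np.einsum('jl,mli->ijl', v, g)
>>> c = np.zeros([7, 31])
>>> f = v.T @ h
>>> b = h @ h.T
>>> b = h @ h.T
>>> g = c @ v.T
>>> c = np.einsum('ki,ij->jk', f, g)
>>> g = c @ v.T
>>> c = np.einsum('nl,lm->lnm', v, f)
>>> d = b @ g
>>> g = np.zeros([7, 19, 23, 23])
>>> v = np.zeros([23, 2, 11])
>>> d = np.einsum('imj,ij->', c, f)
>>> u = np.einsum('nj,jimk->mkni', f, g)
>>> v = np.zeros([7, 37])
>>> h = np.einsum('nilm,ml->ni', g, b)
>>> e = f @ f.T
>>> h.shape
(7, 19)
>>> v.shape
(7, 37)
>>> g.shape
(7, 19, 23, 23)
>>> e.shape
(31, 31)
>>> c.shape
(31, 23, 7)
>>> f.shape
(31, 7)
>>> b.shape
(23, 23)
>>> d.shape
()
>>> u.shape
(23, 23, 31, 19)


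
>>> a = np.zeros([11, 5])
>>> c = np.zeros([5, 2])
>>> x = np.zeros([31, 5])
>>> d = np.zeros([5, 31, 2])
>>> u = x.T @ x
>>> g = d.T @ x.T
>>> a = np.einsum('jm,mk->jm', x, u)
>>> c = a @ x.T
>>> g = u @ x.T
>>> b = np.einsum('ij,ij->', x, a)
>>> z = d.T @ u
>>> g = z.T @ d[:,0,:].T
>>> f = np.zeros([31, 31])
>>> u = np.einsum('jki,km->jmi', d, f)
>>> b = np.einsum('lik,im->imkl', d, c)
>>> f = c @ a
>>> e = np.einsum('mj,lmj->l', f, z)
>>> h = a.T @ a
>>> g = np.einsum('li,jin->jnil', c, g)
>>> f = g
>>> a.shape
(31, 5)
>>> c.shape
(31, 31)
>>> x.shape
(31, 5)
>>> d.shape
(5, 31, 2)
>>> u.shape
(5, 31, 2)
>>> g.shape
(5, 5, 31, 31)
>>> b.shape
(31, 31, 2, 5)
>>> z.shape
(2, 31, 5)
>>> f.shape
(5, 5, 31, 31)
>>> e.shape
(2,)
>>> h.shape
(5, 5)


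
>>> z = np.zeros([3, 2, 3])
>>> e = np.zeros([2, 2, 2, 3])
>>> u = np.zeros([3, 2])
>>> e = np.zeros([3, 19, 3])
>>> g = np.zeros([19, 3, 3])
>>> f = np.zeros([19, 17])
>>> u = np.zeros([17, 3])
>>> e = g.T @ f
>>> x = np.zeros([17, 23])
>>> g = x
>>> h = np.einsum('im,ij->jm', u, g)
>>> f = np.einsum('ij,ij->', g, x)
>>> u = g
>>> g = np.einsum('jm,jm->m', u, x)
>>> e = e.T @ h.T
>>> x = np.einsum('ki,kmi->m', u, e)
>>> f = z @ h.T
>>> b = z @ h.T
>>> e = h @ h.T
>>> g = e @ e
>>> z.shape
(3, 2, 3)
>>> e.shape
(23, 23)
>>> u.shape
(17, 23)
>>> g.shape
(23, 23)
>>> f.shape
(3, 2, 23)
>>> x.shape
(3,)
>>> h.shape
(23, 3)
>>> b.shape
(3, 2, 23)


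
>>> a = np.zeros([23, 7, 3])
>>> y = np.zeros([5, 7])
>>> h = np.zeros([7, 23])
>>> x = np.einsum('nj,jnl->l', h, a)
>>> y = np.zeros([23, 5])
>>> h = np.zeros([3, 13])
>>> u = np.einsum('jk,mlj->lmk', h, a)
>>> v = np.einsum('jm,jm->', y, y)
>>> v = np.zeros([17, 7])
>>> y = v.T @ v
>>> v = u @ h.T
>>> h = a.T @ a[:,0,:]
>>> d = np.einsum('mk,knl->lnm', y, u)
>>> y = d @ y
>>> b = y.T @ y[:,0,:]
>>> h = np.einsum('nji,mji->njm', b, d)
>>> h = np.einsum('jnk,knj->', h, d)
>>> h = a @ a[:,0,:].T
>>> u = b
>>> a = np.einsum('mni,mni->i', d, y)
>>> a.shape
(7,)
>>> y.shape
(13, 23, 7)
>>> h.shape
(23, 7, 23)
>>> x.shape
(3,)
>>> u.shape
(7, 23, 7)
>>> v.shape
(7, 23, 3)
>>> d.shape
(13, 23, 7)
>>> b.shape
(7, 23, 7)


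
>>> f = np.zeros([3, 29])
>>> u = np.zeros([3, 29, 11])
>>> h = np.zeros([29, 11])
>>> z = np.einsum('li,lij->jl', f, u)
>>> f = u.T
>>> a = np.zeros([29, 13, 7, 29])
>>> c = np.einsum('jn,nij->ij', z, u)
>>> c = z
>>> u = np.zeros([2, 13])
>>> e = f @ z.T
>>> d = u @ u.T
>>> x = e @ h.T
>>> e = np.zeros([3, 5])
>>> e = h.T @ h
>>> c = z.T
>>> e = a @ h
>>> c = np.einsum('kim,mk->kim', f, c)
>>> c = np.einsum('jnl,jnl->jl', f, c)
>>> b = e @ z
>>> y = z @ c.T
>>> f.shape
(11, 29, 3)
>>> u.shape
(2, 13)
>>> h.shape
(29, 11)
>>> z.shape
(11, 3)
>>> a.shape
(29, 13, 7, 29)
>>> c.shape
(11, 3)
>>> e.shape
(29, 13, 7, 11)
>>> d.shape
(2, 2)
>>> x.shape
(11, 29, 29)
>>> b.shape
(29, 13, 7, 3)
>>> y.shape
(11, 11)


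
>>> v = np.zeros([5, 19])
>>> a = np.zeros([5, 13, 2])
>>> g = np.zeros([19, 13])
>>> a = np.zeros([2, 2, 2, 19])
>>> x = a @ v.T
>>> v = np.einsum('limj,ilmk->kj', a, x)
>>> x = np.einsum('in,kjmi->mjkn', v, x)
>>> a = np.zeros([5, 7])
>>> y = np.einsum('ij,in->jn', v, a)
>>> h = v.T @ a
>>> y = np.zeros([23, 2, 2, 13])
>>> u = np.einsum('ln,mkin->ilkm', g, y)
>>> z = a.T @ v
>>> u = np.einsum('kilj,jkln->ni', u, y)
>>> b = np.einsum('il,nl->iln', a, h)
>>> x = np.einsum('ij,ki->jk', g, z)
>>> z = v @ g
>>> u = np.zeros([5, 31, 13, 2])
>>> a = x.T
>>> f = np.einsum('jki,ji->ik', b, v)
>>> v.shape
(5, 19)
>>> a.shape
(7, 13)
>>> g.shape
(19, 13)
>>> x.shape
(13, 7)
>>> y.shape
(23, 2, 2, 13)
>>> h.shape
(19, 7)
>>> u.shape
(5, 31, 13, 2)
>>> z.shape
(5, 13)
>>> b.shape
(5, 7, 19)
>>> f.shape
(19, 7)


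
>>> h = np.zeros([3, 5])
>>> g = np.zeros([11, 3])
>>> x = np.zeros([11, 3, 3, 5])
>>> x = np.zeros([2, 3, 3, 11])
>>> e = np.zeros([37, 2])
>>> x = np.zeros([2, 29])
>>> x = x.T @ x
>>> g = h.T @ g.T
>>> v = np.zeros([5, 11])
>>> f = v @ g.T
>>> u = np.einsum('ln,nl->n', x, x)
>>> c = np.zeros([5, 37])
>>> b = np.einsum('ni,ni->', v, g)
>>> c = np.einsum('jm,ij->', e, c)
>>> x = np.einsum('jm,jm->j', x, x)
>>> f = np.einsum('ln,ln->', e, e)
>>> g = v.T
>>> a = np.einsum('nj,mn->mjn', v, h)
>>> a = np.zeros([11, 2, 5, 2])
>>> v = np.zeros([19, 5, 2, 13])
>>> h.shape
(3, 5)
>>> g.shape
(11, 5)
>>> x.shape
(29,)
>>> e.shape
(37, 2)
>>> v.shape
(19, 5, 2, 13)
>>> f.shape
()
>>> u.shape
(29,)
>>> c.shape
()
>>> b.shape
()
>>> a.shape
(11, 2, 5, 2)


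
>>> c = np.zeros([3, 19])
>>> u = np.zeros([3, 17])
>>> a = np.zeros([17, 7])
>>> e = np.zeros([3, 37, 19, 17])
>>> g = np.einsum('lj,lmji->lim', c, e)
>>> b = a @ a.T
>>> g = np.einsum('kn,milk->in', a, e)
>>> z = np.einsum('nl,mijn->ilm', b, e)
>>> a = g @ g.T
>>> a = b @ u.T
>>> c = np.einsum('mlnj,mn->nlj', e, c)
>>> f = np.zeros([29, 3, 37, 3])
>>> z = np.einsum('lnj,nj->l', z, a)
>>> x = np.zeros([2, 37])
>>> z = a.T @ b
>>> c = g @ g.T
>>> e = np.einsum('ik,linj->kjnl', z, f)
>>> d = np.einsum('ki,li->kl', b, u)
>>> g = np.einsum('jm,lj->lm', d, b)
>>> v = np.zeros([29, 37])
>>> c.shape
(37, 37)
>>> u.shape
(3, 17)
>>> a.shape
(17, 3)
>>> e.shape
(17, 3, 37, 29)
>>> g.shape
(17, 3)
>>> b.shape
(17, 17)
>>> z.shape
(3, 17)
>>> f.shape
(29, 3, 37, 3)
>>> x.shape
(2, 37)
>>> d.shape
(17, 3)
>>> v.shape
(29, 37)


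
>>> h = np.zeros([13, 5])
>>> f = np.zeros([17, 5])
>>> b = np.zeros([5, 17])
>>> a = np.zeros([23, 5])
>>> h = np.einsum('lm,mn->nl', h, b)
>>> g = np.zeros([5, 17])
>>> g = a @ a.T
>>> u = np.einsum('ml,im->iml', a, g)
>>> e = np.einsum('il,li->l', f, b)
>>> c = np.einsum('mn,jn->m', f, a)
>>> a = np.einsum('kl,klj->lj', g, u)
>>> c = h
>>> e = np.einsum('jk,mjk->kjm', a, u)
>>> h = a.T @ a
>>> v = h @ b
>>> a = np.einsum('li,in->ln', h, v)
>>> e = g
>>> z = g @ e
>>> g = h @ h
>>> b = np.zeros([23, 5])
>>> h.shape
(5, 5)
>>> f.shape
(17, 5)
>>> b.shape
(23, 5)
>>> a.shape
(5, 17)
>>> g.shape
(5, 5)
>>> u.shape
(23, 23, 5)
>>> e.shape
(23, 23)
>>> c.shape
(17, 13)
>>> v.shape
(5, 17)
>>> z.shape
(23, 23)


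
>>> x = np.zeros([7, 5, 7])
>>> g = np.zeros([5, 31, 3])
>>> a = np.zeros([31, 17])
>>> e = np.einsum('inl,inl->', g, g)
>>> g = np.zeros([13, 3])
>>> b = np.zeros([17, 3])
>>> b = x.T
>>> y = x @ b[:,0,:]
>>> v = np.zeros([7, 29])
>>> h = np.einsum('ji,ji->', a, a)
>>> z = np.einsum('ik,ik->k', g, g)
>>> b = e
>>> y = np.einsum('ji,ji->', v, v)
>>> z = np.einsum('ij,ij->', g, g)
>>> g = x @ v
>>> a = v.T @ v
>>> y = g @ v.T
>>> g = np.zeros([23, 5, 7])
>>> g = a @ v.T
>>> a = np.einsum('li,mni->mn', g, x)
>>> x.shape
(7, 5, 7)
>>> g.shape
(29, 7)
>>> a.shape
(7, 5)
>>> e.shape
()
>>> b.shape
()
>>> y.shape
(7, 5, 7)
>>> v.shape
(7, 29)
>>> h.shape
()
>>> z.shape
()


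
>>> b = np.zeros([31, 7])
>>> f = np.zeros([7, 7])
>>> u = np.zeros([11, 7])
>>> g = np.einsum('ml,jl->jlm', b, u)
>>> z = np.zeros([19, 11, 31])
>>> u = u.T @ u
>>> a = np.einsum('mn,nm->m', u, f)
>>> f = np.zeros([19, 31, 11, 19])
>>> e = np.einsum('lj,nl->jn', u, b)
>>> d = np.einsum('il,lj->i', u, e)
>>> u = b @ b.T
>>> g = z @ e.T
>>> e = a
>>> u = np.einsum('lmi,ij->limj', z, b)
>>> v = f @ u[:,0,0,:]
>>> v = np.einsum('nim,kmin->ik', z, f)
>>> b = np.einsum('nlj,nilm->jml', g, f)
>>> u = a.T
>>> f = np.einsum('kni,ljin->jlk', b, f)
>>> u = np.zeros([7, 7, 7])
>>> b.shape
(7, 19, 11)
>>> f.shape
(31, 19, 7)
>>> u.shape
(7, 7, 7)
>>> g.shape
(19, 11, 7)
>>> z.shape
(19, 11, 31)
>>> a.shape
(7,)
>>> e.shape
(7,)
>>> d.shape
(7,)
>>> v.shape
(11, 19)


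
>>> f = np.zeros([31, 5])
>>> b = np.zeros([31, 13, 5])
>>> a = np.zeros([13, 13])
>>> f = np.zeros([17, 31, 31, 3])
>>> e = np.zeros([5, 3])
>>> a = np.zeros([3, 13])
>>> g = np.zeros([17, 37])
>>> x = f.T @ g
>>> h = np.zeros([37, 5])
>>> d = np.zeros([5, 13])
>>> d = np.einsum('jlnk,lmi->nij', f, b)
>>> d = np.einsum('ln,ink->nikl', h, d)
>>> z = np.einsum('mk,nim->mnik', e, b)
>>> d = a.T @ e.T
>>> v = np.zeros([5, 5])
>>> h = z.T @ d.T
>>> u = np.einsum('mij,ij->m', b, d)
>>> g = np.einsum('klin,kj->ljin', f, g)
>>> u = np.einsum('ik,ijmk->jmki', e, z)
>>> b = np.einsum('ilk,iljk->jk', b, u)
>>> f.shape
(17, 31, 31, 3)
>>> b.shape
(3, 5)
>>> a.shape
(3, 13)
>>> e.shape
(5, 3)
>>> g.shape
(31, 37, 31, 3)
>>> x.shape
(3, 31, 31, 37)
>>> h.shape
(3, 13, 31, 13)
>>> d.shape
(13, 5)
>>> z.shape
(5, 31, 13, 3)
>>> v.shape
(5, 5)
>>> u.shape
(31, 13, 3, 5)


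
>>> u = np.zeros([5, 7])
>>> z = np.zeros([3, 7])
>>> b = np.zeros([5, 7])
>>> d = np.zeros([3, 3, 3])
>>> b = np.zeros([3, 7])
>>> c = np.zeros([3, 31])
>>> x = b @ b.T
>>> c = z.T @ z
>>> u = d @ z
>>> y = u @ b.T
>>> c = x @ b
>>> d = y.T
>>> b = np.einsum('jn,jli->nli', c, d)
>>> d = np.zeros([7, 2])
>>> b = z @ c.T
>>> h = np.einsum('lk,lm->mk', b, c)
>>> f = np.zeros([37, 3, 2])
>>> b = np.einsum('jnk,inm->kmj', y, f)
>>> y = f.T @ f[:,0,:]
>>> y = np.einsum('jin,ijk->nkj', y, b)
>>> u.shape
(3, 3, 7)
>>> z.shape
(3, 7)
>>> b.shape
(3, 2, 3)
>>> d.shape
(7, 2)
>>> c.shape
(3, 7)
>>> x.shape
(3, 3)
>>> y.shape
(2, 3, 2)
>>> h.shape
(7, 3)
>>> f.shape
(37, 3, 2)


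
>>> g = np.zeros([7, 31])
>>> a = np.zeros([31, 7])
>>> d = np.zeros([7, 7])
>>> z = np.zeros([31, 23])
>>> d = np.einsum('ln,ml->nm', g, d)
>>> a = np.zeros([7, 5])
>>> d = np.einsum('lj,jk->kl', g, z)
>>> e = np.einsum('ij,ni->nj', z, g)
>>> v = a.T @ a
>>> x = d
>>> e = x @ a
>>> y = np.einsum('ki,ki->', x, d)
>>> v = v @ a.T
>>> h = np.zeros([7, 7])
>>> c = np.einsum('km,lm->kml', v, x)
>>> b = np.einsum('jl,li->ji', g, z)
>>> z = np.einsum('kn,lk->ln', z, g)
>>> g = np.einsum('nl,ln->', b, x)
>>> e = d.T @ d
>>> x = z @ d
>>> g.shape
()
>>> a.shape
(7, 5)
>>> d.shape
(23, 7)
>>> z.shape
(7, 23)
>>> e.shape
(7, 7)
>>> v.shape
(5, 7)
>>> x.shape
(7, 7)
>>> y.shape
()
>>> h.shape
(7, 7)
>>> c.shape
(5, 7, 23)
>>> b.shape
(7, 23)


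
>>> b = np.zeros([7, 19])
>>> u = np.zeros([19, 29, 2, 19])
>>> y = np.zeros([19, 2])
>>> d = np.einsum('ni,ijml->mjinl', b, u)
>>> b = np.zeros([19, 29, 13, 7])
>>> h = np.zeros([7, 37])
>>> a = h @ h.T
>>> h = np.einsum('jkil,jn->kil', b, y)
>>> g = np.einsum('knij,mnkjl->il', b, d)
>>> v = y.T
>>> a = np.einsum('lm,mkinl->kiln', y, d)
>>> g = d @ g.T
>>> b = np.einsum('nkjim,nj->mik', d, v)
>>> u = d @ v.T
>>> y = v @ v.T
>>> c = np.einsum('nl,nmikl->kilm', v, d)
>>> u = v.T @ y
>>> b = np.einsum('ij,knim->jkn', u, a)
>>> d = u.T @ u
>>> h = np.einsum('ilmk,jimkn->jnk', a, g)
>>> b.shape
(2, 29, 19)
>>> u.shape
(19, 2)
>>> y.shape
(2, 2)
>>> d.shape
(2, 2)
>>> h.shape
(2, 13, 7)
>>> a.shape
(29, 19, 19, 7)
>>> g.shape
(2, 29, 19, 7, 13)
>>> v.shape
(2, 19)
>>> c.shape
(7, 19, 19, 29)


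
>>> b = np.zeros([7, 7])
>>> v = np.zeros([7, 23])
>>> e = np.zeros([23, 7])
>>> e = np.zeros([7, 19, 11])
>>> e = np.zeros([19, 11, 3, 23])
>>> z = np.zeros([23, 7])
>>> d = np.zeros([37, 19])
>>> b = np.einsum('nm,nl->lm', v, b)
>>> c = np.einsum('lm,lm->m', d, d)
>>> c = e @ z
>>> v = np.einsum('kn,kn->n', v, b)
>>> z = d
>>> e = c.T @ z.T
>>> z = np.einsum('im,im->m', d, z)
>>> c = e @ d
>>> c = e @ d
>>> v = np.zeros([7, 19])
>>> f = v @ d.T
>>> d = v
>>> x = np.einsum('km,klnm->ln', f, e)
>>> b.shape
(7, 23)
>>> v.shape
(7, 19)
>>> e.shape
(7, 3, 11, 37)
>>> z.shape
(19,)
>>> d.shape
(7, 19)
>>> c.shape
(7, 3, 11, 19)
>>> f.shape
(7, 37)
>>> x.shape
(3, 11)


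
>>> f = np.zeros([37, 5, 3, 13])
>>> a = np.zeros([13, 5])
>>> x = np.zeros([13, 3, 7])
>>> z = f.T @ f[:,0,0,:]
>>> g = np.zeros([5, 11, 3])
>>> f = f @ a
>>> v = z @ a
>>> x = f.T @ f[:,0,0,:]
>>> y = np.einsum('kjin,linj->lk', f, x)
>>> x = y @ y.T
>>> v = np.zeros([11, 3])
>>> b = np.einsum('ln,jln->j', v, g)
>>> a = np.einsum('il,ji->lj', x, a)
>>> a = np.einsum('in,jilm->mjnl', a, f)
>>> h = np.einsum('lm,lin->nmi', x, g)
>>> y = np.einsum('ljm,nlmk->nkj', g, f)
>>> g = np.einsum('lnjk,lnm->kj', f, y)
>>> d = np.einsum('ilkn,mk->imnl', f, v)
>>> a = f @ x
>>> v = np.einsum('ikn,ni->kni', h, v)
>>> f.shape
(37, 5, 3, 5)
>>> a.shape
(37, 5, 3, 5)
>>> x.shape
(5, 5)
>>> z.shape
(13, 3, 5, 13)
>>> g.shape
(5, 3)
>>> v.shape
(5, 11, 3)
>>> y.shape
(37, 5, 11)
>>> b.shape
(5,)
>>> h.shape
(3, 5, 11)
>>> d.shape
(37, 11, 5, 5)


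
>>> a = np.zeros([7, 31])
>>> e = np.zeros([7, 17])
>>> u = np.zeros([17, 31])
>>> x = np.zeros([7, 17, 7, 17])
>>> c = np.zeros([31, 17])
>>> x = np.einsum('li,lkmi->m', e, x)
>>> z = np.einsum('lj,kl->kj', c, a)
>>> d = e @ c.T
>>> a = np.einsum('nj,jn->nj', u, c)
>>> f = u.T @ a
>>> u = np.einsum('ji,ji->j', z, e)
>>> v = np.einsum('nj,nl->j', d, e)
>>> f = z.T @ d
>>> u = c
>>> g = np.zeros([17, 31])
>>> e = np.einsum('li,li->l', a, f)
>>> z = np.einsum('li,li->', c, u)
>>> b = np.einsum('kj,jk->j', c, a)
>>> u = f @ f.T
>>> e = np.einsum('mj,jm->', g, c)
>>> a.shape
(17, 31)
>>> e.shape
()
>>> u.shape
(17, 17)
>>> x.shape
(7,)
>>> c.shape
(31, 17)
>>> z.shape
()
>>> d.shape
(7, 31)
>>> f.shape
(17, 31)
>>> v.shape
(31,)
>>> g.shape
(17, 31)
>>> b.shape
(17,)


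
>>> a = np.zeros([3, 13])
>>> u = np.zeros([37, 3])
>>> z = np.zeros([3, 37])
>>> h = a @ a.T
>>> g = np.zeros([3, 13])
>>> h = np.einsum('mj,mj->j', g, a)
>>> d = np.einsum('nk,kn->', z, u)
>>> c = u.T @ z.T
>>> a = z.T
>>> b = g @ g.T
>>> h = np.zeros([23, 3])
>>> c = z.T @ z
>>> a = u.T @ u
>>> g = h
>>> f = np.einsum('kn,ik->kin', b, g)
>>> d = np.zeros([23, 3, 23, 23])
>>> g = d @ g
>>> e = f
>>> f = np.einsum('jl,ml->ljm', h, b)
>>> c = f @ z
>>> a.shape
(3, 3)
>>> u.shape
(37, 3)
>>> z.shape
(3, 37)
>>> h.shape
(23, 3)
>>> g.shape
(23, 3, 23, 3)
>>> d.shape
(23, 3, 23, 23)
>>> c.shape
(3, 23, 37)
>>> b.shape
(3, 3)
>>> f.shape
(3, 23, 3)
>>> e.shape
(3, 23, 3)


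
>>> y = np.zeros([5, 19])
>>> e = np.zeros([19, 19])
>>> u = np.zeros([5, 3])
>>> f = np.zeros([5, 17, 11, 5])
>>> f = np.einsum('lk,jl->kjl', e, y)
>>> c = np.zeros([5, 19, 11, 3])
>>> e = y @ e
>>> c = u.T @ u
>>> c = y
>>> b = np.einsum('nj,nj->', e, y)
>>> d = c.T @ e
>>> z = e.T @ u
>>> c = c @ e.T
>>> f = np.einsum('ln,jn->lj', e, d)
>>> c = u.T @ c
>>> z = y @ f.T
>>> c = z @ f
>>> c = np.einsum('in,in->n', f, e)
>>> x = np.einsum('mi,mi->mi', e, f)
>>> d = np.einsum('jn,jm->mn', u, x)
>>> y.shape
(5, 19)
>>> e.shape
(5, 19)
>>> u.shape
(5, 3)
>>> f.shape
(5, 19)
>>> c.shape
(19,)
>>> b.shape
()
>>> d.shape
(19, 3)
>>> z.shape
(5, 5)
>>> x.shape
(5, 19)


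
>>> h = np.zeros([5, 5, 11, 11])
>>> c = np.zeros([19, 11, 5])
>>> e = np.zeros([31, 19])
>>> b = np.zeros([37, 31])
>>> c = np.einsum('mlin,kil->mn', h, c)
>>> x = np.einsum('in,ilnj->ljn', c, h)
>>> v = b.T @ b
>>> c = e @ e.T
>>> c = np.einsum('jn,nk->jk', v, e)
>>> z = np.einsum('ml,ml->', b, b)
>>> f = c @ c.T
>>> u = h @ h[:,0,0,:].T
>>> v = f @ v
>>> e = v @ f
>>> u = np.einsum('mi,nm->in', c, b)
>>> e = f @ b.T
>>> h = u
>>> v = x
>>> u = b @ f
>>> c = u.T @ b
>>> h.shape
(19, 37)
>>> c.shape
(31, 31)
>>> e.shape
(31, 37)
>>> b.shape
(37, 31)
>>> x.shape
(5, 11, 11)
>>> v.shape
(5, 11, 11)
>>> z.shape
()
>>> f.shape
(31, 31)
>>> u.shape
(37, 31)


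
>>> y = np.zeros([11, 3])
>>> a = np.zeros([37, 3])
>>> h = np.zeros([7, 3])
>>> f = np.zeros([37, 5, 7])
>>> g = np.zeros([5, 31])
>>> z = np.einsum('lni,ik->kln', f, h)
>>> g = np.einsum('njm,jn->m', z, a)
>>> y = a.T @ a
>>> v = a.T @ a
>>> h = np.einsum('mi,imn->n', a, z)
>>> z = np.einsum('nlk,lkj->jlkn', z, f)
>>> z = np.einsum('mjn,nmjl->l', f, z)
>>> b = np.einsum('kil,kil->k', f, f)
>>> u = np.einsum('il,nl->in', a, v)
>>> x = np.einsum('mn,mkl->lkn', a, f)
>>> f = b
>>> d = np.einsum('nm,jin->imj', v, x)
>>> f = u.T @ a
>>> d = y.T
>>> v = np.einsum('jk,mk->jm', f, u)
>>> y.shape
(3, 3)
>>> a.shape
(37, 3)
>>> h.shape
(5,)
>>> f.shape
(3, 3)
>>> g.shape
(5,)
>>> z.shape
(3,)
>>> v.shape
(3, 37)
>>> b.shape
(37,)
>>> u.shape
(37, 3)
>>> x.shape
(7, 5, 3)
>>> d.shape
(3, 3)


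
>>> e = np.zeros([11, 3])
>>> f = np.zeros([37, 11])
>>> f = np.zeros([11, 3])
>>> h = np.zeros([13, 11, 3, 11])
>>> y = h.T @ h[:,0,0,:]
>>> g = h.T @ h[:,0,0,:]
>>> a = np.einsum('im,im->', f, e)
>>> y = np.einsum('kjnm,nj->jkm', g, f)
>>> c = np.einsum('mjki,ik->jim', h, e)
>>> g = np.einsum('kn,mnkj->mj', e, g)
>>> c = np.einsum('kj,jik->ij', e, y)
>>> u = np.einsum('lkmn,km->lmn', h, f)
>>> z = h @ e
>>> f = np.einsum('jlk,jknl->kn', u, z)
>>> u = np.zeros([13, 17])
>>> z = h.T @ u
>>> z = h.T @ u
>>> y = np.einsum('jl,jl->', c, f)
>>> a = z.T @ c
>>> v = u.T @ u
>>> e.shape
(11, 3)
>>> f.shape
(11, 3)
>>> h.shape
(13, 11, 3, 11)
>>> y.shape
()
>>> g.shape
(11, 11)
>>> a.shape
(17, 11, 3, 3)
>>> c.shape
(11, 3)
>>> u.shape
(13, 17)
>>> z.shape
(11, 3, 11, 17)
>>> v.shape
(17, 17)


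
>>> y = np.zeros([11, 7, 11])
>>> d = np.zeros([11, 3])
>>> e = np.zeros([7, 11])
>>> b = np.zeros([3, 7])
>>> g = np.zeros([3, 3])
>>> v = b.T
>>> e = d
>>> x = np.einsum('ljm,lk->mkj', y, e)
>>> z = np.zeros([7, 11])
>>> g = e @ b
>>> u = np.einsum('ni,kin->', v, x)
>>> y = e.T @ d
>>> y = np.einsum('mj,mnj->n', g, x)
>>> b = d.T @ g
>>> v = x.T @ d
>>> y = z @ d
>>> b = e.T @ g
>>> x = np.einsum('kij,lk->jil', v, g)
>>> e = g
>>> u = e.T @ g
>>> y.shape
(7, 3)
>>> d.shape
(11, 3)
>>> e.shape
(11, 7)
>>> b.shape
(3, 7)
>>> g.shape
(11, 7)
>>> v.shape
(7, 3, 3)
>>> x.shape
(3, 3, 11)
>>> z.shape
(7, 11)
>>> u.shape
(7, 7)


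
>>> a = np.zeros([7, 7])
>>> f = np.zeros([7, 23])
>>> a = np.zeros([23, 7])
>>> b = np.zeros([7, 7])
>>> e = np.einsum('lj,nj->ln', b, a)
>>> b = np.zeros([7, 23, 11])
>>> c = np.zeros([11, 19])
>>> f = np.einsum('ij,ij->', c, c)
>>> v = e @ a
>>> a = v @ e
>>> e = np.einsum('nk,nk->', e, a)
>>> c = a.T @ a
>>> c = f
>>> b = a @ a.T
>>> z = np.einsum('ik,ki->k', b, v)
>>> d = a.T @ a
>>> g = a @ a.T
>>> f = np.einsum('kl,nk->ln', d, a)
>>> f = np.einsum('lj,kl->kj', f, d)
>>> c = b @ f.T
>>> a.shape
(7, 23)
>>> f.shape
(23, 7)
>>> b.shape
(7, 7)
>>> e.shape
()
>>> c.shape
(7, 23)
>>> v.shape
(7, 7)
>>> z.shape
(7,)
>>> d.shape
(23, 23)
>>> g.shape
(7, 7)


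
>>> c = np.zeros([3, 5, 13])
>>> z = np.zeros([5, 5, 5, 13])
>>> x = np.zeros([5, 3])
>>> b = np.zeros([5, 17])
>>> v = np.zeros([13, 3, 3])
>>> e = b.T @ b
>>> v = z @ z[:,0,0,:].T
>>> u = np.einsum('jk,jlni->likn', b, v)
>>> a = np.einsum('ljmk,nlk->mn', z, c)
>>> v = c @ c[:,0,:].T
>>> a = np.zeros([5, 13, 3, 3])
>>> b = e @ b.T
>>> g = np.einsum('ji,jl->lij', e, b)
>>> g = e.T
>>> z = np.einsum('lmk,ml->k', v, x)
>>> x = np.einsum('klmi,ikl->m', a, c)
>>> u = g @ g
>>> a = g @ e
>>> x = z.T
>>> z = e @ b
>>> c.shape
(3, 5, 13)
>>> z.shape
(17, 5)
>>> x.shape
(3,)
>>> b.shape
(17, 5)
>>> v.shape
(3, 5, 3)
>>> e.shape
(17, 17)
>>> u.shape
(17, 17)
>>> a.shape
(17, 17)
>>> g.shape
(17, 17)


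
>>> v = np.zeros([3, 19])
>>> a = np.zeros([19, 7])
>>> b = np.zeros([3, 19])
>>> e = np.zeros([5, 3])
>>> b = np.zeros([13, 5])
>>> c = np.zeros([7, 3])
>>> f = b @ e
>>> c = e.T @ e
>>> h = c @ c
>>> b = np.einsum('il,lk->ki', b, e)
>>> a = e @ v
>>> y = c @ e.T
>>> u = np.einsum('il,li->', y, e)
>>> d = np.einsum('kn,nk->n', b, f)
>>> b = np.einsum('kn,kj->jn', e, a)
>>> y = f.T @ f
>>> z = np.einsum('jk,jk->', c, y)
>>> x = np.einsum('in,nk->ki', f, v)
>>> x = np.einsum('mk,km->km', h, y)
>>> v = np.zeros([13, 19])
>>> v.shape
(13, 19)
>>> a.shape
(5, 19)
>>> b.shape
(19, 3)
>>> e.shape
(5, 3)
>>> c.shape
(3, 3)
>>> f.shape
(13, 3)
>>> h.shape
(3, 3)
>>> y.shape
(3, 3)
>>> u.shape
()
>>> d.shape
(13,)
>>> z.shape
()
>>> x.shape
(3, 3)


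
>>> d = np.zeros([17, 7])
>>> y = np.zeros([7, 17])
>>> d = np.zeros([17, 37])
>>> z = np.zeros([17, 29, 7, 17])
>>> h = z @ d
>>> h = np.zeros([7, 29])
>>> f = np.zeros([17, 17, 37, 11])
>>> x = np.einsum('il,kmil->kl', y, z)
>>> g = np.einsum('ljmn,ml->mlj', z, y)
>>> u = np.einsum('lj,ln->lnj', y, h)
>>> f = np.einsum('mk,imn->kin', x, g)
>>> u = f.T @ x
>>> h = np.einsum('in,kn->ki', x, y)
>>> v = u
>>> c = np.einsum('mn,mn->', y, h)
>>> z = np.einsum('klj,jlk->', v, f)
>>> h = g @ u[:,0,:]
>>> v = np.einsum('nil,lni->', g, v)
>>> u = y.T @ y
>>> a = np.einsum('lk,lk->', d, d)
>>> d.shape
(17, 37)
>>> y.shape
(7, 17)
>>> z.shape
()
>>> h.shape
(7, 17, 17)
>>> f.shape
(17, 7, 29)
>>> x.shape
(17, 17)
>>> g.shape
(7, 17, 29)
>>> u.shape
(17, 17)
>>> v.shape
()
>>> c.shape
()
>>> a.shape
()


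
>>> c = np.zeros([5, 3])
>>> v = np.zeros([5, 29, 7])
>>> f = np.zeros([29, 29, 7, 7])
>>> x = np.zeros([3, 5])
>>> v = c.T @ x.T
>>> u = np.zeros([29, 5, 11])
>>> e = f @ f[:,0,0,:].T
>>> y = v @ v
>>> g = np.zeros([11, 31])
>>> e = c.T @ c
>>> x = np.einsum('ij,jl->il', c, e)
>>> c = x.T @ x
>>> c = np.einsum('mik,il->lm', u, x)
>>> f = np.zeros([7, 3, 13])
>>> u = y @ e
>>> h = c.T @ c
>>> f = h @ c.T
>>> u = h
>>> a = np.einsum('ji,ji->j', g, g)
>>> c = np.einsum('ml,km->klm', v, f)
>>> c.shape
(29, 3, 3)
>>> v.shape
(3, 3)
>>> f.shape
(29, 3)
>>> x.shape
(5, 3)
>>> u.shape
(29, 29)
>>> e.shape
(3, 3)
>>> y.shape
(3, 3)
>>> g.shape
(11, 31)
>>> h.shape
(29, 29)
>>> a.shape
(11,)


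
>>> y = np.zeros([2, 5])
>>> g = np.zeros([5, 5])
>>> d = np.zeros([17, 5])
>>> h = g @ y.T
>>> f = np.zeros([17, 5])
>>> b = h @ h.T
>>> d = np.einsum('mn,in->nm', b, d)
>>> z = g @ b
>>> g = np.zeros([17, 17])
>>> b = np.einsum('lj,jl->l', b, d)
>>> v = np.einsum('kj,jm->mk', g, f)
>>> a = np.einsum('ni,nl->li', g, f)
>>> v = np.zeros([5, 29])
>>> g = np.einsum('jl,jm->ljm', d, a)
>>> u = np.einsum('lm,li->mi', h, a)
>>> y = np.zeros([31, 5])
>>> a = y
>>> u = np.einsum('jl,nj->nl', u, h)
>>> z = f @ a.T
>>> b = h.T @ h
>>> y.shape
(31, 5)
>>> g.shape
(5, 5, 17)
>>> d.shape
(5, 5)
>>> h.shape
(5, 2)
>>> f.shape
(17, 5)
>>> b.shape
(2, 2)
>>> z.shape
(17, 31)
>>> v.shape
(5, 29)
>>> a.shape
(31, 5)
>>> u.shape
(5, 17)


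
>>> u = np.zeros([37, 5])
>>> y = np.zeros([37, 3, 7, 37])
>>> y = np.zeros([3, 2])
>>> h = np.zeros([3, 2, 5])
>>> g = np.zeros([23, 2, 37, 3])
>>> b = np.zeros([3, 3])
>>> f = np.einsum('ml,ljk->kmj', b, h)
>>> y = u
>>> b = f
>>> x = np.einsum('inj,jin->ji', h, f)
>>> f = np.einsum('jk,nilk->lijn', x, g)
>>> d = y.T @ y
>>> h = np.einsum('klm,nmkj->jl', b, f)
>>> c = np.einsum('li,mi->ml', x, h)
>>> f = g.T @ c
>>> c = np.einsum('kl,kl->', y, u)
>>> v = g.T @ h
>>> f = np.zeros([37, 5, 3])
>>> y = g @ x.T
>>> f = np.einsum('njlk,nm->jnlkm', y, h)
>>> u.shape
(37, 5)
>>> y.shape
(23, 2, 37, 5)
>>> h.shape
(23, 3)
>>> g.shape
(23, 2, 37, 3)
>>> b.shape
(5, 3, 2)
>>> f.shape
(2, 23, 37, 5, 3)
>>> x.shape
(5, 3)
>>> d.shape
(5, 5)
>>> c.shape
()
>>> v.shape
(3, 37, 2, 3)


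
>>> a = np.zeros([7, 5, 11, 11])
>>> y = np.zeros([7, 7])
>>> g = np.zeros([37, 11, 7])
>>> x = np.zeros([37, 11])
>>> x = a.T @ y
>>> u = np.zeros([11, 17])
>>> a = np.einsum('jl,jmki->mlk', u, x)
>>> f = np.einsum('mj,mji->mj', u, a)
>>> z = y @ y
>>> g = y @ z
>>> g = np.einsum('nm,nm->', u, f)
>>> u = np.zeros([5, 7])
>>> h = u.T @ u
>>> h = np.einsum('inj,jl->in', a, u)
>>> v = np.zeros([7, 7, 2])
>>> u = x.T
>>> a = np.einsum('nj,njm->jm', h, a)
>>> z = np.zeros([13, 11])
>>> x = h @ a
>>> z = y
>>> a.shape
(17, 5)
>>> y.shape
(7, 7)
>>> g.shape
()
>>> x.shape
(11, 5)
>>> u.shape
(7, 5, 11, 11)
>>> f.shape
(11, 17)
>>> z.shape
(7, 7)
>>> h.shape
(11, 17)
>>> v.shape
(7, 7, 2)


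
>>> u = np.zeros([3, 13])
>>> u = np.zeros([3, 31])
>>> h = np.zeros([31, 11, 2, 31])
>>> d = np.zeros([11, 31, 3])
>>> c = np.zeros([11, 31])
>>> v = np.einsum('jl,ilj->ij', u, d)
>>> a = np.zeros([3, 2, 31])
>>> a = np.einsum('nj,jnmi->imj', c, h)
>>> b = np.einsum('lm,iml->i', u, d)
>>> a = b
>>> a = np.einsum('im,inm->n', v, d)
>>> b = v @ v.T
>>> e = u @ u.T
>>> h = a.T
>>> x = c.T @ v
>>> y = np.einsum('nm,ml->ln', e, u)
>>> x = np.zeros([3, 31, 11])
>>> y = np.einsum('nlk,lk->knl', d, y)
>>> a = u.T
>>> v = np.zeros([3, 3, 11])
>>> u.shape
(3, 31)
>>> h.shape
(31,)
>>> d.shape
(11, 31, 3)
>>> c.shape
(11, 31)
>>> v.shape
(3, 3, 11)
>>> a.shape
(31, 3)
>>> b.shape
(11, 11)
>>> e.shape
(3, 3)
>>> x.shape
(3, 31, 11)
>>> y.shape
(3, 11, 31)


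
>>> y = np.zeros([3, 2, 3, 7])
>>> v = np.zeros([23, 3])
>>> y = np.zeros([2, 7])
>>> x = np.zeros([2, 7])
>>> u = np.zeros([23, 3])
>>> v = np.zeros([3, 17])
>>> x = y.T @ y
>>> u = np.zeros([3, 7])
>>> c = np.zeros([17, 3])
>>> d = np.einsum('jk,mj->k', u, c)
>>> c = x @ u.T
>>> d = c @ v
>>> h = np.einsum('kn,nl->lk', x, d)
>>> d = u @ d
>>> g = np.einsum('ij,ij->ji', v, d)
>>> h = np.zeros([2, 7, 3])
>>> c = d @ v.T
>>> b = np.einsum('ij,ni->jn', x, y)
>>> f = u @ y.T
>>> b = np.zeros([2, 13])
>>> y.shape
(2, 7)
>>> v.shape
(3, 17)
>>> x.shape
(7, 7)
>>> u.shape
(3, 7)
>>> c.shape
(3, 3)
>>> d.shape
(3, 17)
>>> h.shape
(2, 7, 3)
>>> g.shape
(17, 3)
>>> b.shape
(2, 13)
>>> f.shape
(3, 2)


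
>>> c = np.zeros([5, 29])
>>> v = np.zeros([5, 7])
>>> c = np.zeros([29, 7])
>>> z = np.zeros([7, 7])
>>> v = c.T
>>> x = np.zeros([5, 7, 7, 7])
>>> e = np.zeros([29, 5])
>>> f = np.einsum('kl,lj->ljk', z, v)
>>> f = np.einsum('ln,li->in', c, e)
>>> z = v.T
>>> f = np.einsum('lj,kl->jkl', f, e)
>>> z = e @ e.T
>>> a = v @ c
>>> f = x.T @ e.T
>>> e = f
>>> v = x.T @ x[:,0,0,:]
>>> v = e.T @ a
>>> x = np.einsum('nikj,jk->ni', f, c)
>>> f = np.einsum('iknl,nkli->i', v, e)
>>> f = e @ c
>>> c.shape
(29, 7)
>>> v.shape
(29, 7, 7, 7)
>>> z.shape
(29, 29)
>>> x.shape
(7, 7)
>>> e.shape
(7, 7, 7, 29)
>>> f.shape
(7, 7, 7, 7)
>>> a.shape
(7, 7)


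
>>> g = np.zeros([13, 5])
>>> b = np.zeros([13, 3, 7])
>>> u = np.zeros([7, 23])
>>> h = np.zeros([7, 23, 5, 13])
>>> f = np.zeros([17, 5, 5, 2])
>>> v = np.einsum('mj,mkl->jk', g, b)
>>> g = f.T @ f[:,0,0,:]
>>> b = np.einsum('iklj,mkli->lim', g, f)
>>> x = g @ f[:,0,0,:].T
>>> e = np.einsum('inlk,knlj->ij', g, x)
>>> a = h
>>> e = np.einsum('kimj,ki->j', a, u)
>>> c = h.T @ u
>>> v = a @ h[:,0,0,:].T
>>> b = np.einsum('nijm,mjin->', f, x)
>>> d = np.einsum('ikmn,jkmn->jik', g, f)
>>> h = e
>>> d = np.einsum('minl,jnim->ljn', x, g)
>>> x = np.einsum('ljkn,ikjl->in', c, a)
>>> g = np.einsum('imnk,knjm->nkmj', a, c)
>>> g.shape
(5, 13, 23, 23)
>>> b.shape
()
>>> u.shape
(7, 23)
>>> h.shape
(13,)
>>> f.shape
(17, 5, 5, 2)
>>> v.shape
(7, 23, 5, 7)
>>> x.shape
(7, 23)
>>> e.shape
(13,)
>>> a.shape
(7, 23, 5, 13)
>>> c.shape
(13, 5, 23, 23)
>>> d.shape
(17, 2, 5)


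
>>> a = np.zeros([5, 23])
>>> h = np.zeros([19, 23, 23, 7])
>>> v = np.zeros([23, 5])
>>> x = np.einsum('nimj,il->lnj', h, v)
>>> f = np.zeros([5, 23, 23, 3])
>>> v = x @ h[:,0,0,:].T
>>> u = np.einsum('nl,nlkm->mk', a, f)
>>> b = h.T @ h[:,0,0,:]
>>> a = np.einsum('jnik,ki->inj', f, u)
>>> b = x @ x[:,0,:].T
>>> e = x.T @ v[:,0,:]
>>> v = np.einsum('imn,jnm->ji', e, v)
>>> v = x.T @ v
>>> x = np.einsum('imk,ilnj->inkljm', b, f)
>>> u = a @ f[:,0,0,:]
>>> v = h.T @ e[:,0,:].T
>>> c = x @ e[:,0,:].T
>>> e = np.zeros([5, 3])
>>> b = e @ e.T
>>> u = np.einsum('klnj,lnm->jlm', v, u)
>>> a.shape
(23, 23, 5)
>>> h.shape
(19, 23, 23, 7)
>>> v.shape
(7, 23, 23, 7)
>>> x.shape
(5, 23, 5, 23, 3, 19)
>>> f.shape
(5, 23, 23, 3)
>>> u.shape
(7, 23, 3)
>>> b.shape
(5, 5)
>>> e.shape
(5, 3)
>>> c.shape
(5, 23, 5, 23, 3, 7)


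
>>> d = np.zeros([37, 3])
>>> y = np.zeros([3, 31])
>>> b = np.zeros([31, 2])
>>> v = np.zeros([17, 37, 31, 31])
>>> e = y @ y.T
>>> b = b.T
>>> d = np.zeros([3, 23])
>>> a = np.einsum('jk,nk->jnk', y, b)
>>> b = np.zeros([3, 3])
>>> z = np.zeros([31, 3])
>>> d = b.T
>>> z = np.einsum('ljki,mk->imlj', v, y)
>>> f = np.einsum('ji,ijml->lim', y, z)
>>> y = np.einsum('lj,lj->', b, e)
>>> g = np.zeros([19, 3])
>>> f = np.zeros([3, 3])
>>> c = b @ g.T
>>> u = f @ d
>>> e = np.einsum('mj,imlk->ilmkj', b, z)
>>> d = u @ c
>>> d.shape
(3, 19)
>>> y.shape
()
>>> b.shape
(3, 3)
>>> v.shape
(17, 37, 31, 31)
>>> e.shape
(31, 17, 3, 37, 3)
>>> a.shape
(3, 2, 31)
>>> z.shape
(31, 3, 17, 37)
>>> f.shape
(3, 3)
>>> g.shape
(19, 3)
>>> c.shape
(3, 19)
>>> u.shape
(3, 3)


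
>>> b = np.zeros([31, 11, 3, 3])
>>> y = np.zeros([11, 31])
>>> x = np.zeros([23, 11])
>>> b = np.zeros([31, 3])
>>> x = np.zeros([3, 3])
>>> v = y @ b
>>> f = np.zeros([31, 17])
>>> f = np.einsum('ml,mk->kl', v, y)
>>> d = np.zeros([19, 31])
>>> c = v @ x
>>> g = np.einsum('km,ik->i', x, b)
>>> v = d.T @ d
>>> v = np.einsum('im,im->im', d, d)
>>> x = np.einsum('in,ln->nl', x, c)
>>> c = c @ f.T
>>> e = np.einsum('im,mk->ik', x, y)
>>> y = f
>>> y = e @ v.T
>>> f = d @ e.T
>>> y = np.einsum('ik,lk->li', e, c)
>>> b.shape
(31, 3)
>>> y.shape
(11, 3)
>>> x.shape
(3, 11)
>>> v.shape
(19, 31)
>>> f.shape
(19, 3)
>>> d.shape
(19, 31)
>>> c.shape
(11, 31)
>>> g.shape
(31,)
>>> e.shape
(3, 31)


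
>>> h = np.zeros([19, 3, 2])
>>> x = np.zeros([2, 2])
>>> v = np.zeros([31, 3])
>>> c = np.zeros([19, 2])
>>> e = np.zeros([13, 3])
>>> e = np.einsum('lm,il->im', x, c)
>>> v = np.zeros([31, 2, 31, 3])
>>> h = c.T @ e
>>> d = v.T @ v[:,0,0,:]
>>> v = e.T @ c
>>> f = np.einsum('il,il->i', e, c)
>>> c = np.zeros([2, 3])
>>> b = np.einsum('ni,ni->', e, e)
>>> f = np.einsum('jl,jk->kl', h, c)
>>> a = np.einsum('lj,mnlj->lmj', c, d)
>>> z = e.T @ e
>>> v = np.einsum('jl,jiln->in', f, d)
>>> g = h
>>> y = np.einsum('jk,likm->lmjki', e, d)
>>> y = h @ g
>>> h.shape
(2, 2)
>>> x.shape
(2, 2)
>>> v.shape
(31, 3)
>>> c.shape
(2, 3)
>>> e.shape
(19, 2)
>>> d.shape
(3, 31, 2, 3)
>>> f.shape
(3, 2)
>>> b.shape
()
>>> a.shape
(2, 3, 3)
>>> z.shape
(2, 2)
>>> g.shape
(2, 2)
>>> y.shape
(2, 2)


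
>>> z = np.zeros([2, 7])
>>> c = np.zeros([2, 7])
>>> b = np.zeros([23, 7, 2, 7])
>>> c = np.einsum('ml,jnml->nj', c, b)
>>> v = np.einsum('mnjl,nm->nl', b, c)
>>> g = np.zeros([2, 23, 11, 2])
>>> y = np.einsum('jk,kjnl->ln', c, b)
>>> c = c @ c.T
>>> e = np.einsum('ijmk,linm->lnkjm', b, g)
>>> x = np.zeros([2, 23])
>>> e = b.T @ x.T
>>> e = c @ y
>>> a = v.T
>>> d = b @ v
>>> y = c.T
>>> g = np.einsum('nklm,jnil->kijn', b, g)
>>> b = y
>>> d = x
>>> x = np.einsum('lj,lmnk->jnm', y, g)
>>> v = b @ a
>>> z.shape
(2, 7)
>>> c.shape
(7, 7)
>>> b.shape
(7, 7)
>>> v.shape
(7, 7)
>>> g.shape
(7, 11, 2, 23)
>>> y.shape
(7, 7)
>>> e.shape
(7, 2)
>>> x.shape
(7, 2, 11)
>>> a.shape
(7, 7)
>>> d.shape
(2, 23)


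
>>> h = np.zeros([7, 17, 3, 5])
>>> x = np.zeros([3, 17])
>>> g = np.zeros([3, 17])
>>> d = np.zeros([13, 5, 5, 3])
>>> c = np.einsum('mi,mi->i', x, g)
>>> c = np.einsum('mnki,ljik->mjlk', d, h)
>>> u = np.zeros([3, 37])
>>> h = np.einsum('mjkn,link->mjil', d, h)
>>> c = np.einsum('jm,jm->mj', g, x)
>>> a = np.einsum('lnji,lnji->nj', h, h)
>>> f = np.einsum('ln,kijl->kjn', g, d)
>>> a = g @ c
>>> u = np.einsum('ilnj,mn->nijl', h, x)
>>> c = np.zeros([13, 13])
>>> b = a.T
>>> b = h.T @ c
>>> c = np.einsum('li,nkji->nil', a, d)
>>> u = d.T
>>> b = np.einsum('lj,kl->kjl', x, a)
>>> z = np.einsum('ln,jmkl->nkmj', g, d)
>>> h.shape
(13, 5, 17, 7)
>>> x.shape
(3, 17)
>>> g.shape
(3, 17)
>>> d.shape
(13, 5, 5, 3)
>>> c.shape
(13, 3, 3)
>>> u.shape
(3, 5, 5, 13)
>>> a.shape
(3, 3)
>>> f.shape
(13, 5, 17)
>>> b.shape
(3, 17, 3)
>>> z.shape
(17, 5, 5, 13)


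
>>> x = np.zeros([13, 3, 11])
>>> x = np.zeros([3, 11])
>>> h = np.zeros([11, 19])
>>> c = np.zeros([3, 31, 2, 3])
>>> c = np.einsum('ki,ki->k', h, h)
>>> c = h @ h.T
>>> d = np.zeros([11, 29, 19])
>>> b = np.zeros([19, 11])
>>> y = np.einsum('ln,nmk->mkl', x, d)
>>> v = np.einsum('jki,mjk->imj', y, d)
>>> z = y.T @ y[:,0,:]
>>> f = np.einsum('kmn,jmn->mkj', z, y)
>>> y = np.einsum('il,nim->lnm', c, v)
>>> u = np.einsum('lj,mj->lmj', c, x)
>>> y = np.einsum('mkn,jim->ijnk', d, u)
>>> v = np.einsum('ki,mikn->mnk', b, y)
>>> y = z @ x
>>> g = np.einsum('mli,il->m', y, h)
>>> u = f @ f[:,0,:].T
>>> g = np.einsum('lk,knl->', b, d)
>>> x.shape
(3, 11)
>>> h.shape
(11, 19)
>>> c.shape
(11, 11)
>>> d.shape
(11, 29, 19)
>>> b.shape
(19, 11)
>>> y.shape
(3, 19, 11)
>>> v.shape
(3, 29, 19)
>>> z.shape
(3, 19, 3)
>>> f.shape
(19, 3, 29)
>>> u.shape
(19, 3, 19)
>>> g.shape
()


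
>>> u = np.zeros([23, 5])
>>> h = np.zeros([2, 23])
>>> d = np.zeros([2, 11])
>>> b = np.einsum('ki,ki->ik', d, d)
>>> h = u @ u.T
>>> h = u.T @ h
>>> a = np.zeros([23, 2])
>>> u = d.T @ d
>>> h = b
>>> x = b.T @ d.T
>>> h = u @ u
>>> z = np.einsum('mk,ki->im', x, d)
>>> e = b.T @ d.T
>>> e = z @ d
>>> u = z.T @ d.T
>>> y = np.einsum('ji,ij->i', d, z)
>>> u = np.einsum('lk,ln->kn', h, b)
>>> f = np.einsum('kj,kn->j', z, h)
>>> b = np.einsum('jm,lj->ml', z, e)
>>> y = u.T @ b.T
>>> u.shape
(11, 2)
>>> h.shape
(11, 11)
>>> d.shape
(2, 11)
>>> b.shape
(2, 11)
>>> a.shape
(23, 2)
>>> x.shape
(2, 2)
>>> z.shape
(11, 2)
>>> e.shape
(11, 11)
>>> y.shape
(2, 2)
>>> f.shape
(2,)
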